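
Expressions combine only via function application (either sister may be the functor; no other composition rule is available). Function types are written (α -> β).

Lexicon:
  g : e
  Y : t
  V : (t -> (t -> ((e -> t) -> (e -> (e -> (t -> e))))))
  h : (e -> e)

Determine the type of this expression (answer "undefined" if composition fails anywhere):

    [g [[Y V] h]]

undefined

[Y V]: (t -> (t -> ((e -> t) -> (e -> (e -> (t -> e)))))) applied to t yields (t -> ((e -> t) -> (e -> (e -> (t -> e))))).
[[Y V] h]: (t -> ((e -> t) -> (e -> (e -> (t -> e))))) and (e -> e) cannot combine by function application — type clash.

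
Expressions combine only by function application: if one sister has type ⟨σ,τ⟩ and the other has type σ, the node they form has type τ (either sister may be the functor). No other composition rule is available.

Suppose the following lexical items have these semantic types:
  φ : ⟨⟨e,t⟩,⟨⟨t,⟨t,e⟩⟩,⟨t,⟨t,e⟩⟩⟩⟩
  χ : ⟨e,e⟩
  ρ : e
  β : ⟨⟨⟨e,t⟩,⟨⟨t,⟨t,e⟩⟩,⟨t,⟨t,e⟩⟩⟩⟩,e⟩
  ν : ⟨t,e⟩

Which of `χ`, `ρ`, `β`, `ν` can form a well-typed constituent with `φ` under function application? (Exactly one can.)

χ : ⟨e,e⟩ — no; φ wants ⟨e,t⟩, and χ wants e.
ρ : e — no; φ wants ⟨e,t⟩, and ρ wants nothing (atomic).
β — combines: β : ⟨⟨⟨e,t⟩,⟨⟨t,⟨t,e⟩⟩,⟨t,⟨t,e⟩⟩⟩⟩,e⟩ takes φ : ⟨⟨e,t⟩,⟨⟨t,⟨t,e⟩⟩,⟨t,⟨t,e⟩⟩⟩⟩ as argument, giving e.
ν : ⟨t,e⟩ — no; φ wants ⟨e,t⟩, and ν wants t.

β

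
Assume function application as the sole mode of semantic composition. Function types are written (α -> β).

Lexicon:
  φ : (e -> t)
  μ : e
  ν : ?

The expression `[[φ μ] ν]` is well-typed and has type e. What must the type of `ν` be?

[[φ μ] ν] must have type e. The sister [φ μ] has type t; that is not a function onto e, so ν must be the functor, of type (t -> e).

(t -> e)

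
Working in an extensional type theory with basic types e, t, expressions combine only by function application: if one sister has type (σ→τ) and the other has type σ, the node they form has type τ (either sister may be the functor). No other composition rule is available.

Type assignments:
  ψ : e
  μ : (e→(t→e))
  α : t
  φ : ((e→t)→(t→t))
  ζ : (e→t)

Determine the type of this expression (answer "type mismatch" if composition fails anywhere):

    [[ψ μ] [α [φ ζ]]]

e

At [ψ μ], μ : (e→(t→e)) takes ψ : e, giving (t→e).
At [φ ζ], φ : ((e→t)→(t→t)) takes ζ : (e→t), giving (t→t).
At [α [φ ζ]], [φ ζ] : (t→t) takes α : t, giving t.
At [[ψ μ] [α [φ ζ]]], [ψ μ] : (t→e) takes [α [φ ζ]] : t, giving e.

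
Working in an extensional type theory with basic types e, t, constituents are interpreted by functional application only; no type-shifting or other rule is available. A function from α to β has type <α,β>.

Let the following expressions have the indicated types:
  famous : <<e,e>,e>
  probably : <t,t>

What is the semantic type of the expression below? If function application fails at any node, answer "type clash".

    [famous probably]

At [famous probably]: neither <<e,e>,e> nor <t,t> can take the other as argument; the node is ill-typed.

type clash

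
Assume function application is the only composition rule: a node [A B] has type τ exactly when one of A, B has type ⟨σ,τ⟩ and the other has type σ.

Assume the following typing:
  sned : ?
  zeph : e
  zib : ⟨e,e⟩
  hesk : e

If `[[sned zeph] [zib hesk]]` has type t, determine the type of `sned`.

For [[sned zeph] [zib hesk]] to have type t with [zib hesk] of type e, [sned zeph] must be the function: [sned zeph] : ⟨e,t⟩.
For [sned zeph] to have type ⟨e,t⟩ with zeph of type e, sned must be the function: sned : ⟨e,⟨e,t⟩⟩.

⟨e,⟨e,t⟩⟩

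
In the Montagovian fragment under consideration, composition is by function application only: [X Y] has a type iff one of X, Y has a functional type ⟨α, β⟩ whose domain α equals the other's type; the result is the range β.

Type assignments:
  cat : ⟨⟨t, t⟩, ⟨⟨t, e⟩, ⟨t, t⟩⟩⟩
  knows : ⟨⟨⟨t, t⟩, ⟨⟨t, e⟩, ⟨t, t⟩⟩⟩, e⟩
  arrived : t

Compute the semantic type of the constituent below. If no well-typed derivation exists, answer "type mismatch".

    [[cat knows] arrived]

type mismatch

[cat knows]: functor knows : ⟨⟨⟨t, t⟩, ⟨⟨t, e⟩, ⟨t, t⟩⟩⟩, e⟩, argument cat : ⟨⟨t, t⟩, ⟨⟨t, e⟩, ⟨t, t⟩⟩⟩; result e.
[[cat knows] arrived]: e with t — neither is a function whose domain matches the other; composition fails here.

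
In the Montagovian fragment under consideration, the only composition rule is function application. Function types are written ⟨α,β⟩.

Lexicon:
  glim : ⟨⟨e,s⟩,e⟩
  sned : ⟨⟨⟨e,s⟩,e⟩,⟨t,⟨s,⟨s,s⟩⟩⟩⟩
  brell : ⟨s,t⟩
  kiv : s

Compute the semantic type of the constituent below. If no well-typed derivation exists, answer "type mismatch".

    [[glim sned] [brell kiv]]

At [glim sned], sned : ⟨⟨⟨e,s⟩,e⟩,⟨t,⟨s,⟨s,s⟩⟩⟩⟩ takes glim : ⟨⟨e,s⟩,e⟩, giving ⟨t,⟨s,⟨s,s⟩⟩⟩.
At [brell kiv], brell : ⟨s,t⟩ takes kiv : s, giving t.
At [[glim sned] [brell kiv]], [glim sned] : ⟨t,⟨s,⟨s,s⟩⟩⟩ takes [brell kiv] : t, giving ⟨s,⟨s,s⟩⟩.

⟨s,⟨s,s⟩⟩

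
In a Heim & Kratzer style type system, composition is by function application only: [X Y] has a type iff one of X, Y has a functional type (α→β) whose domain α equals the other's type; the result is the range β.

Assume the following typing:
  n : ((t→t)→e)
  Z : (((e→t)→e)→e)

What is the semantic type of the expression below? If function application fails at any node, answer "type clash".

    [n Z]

type clash

At [n Z]: neither ((t→t)→e) nor (((e→t)→e)→e) can take the other as argument; the node is ill-typed.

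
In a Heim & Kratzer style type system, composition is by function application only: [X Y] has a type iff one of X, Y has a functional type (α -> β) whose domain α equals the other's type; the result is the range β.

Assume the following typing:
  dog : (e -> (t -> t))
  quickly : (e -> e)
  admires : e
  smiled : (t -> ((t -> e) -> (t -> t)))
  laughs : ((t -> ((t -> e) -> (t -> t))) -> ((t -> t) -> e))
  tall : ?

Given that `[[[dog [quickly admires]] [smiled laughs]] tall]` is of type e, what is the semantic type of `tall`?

(e -> e)

At [[[dog [quickly admires]] [smiled laughs]] tall] (required: e): [[dog [quickly admires]] [smiled laughs]] is e, which is not a function with range e; hence tall is the functor — type (e -> e).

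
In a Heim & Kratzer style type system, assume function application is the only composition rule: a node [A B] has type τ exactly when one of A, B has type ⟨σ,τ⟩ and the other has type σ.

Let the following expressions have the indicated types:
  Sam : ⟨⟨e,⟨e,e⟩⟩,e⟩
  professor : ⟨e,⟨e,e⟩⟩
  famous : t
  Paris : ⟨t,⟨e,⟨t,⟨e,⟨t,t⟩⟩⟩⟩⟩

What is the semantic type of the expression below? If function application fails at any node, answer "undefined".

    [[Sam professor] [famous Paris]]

⟨t,⟨e,⟨t,t⟩⟩⟩

[Sam professor]: Sam is ⟨⟨e,⟨e,e⟩⟩,e⟩, professor is ⟨e,⟨e,e⟩⟩; result e.
[famous Paris]: Paris is ⟨t,⟨e,⟨t,⟨e,⟨t,t⟩⟩⟩⟩⟩, famous is t; result ⟨e,⟨t,⟨e,⟨t,t⟩⟩⟩⟩.
[[Sam professor] [famous Paris]]: [famous Paris] is ⟨e,⟨t,⟨e,⟨t,t⟩⟩⟩⟩, [Sam professor] is e; result ⟨t,⟨e,⟨t,t⟩⟩⟩.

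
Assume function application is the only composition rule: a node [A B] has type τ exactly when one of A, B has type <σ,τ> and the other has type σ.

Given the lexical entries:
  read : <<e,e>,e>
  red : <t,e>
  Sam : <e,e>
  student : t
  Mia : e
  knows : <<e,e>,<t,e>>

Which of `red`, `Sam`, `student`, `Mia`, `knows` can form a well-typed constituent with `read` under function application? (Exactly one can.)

red : <t,e> — neither side's domain matches the other.
Sam — combines: read : <<e,e>,e> takes Sam : <e,e> as argument, giving e.
student : t — neither side's domain matches the other.
Mia : e — neither side's domain matches the other.
knows : <<e,e>,<t,e>> — neither side's domain matches the other.

Sam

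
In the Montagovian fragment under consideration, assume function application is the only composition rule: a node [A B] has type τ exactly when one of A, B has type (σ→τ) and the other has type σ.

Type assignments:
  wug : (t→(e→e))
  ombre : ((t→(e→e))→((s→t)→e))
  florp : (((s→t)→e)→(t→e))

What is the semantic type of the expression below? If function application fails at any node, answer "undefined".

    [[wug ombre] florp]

(t→e)

[wug ombre]: ((t→(e→e))→((s→t)→e)) applied to (t→(e→e)) yields ((s→t)→e).
[[wug ombre] florp]: (((s→t)→e)→(t→e)) applied to ((s→t)→e) yields (t→e).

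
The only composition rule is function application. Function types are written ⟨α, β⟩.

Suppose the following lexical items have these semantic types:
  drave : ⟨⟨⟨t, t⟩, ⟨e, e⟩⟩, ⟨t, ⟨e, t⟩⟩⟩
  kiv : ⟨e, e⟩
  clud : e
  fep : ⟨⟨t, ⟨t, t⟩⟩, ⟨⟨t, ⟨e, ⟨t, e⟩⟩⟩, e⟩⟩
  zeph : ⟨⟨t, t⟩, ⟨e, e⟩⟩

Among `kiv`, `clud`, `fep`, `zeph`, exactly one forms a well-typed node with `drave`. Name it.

zeph

kiv : ⟨e, e⟩ — does not combine with drave.
clud : e — does not combine with drave.
fep : ⟨⟨t, ⟨t, t⟩⟩, ⟨⟨t, ⟨e, ⟨t, e⟩⟩⟩, e⟩⟩ — does not combine with drave.
zeph — combines: drave : ⟨⟨⟨t, t⟩, ⟨e, e⟩⟩, ⟨t, ⟨e, t⟩⟩⟩ takes zeph : ⟨⟨t, t⟩, ⟨e, e⟩⟩ as argument, giving ⟨t, ⟨e, t⟩⟩.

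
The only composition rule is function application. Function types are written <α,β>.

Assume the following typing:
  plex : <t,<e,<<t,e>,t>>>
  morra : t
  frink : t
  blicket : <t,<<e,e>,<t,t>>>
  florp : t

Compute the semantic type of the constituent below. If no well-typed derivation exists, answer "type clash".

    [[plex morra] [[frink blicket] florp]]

type clash

[plex morra] — plex of type <t,<e,<<t,e>,t>>> combines with morra of type t: type <e,<<t,e>,t>>.
[frink blicket] — blicket of type <t,<<e,e>,<t,t>>> combines with frink of type t: type <<e,e>,<t,t>>.
At [[frink blicket] florp]: neither <<e,e>,<t,t>> nor t can take the other as argument; the node is ill-typed.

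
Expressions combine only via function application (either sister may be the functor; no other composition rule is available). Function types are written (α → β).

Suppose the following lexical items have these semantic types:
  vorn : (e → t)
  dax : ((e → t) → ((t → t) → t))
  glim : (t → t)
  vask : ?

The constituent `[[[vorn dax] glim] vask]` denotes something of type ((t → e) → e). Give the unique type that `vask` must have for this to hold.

(t → ((t → e) → e))

At [[[vorn dax] glim] vask] (required: ((t → e) → e)): [[vorn dax] glim] is t, which is not a function with range ((t → e) → e); hence vask is the functor — type (t → ((t → e) → e)).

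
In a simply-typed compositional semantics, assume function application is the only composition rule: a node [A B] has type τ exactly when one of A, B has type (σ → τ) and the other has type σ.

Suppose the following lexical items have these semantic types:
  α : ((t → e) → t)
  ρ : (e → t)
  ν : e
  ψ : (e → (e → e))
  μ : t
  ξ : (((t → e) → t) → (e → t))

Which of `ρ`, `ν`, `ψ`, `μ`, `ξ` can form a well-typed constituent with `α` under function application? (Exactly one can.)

ξ

ρ : (e → t) — neither side's domain matches the other.
ν : e — neither side's domain matches the other.
ψ : (e → (e → e)) — neither side's domain matches the other.
μ : t — neither side's domain matches the other.
ξ — combines: ξ : (((t → e) → t) → (e → t)) takes α : ((t → e) → t) as argument, giving (e → t).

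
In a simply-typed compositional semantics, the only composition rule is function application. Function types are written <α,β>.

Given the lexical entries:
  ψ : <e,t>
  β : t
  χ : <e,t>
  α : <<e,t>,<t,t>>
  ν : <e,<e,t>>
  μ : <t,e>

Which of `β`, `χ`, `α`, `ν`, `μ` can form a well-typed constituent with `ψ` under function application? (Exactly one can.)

α

β : t — ψ needs e; β needs nothing (atomic); neither fits.
χ : <e,t> — ψ needs e; χ needs e; neither fits.
α — combines: α : <<e,t>,<t,t>> takes ψ : <e,t> as argument, giving <t,t>.
ν : <e,<e,t>> — ψ needs e; ν needs e; neither fits.
μ : <t,e> — ψ needs e; μ needs t; neither fits.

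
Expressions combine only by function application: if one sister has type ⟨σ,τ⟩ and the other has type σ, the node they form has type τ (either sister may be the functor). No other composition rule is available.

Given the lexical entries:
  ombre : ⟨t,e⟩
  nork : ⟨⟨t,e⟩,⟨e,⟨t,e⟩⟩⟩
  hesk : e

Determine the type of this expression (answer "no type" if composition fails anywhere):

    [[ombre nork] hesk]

At [ombre nork], nork : ⟨⟨t,e⟩,⟨e,⟨t,e⟩⟩⟩ takes ombre : ⟨t,e⟩, giving ⟨e,⟨t,e⟩⟩.
At [[ombre nork] hesk], [ombre nork] : ⟨e,⟨t,e⟩⟩ takes hesk : e, giving ⟨t,e⟩.

⟨t,e⟩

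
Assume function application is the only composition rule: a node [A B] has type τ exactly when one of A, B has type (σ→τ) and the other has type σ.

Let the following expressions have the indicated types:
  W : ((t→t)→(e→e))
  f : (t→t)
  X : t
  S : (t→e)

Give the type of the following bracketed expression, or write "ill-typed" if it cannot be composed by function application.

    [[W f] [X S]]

e

[W f] — W of type ((t→t)→(e→e)) combines with f of type (t→t): type (e→e).
[X S] — S of type (t→e) combines with X of type t: type e.
[[W f] [X S]] — [W f] of type (e→e) combines with [X S] of type e: type e.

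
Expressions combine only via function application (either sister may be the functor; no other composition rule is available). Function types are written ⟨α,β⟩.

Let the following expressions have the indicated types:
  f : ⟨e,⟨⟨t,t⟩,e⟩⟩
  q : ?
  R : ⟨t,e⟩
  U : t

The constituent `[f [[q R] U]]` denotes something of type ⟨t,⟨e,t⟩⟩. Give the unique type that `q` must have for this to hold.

⟨⟨t,e⟩,⟨t,⟨⟨e,⟨⟨t,t⟩,e⟩⟩,⟨t,⟨e,t⟩⟩⟩⟩⟩

For [f [[q R] U]] to have type ⟨t,⟨e,t⟩⟩ with f of type ⟨e,⟨⟨t,t⟩,e⟩⟩, [[q R] U] must be the function: [[q R] U] : ⟨⟨e,⟨⟨t,t⟩,e⟩⟩,⟨t,⟨e,t⟩⟩⟩.
For [[q R] U] to have type ⟨⟨e,⟨⟨t,t⟩,e⟩⟩,⟨t,⟨e,t⟩⟩⟩ with U of type t, [q R] must be the function: [q R] : ⟨t,⟨⟨e,⟨⟨t,t⟩,e⟩⟩,⟨t,⟨e,t⟩⟩⟩⟩.
For [q R] to have type ⟨t,⟨⟨e,⟨⟨t,t⟩,e⟩⟩,⟨t,⟨e,t⟩⟩⟩⟩ with R of type ⟨t,e⟩, q must be the function: q : ⟨⟨t,e⟩,⟨t,⟨⟨e,⟨⟨t,t⟩,e⟩⟩,⟨t,⟨e,t⟩⟩⟩⟩⟩.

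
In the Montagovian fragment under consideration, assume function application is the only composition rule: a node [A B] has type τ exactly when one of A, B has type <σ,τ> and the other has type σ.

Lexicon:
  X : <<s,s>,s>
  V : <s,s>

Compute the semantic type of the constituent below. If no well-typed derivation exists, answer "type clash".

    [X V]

s

At [X V], X : <<s,s>,s> takes V : <s,s>, giving s.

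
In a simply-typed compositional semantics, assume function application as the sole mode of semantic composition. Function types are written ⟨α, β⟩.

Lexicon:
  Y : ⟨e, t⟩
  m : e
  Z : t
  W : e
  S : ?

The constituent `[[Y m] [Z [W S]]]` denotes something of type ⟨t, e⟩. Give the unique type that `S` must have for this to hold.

At [[Y m] [Z [W S]]] (required: ⟨t, e⟩): [Y m] is t, which is not a function with range ⟨t, e⟩; hence [Z [W S]] is the functor — type ⟨t, ⟨t, e⟩⟩.
At [Z [W S]] (required: ⟨t, ⟨t, e⟩⟩): Z is t, which is not a function with range ⟨t, ⟨t, e⟩⟩; hence [W S] is the functor — type ⟨t, ⟨t, ⟨t, e⟩⟩⟩.
At [W S] (required: ⟨t, ⟨t, ⟨t, e⟩⟩⟩): W is e, which is not a function with range ⟨t, ⟨t, ⟨t, e⟩⟩⟩; hence S is the functor — type ⟨e, ⟨t, ⟨t, ⟨t, e⟩⟩⟩⟩.

⟨e, ⟨t, ⟨t, ⟨t, e⟩⟩⟩⟩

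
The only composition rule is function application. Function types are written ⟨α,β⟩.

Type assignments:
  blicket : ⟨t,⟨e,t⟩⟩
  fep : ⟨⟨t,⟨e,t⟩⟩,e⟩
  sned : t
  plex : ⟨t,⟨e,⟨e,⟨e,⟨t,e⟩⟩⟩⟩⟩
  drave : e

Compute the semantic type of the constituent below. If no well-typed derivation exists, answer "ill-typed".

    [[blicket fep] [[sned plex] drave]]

At [blicket fep], fep : ⟨⟨t,⟨e,t⟩⟩,e⟩ takes blicket : ⟨t,⟨e,t⟩⟩, giving e.
At [sned plex], plex : ⟨t,⟨e,⟨e,⟨e,⟨t,e⟩⟩⟩⟩⟩ takes sned : t, giving ⟨e,⟨e,⟨e,⟨t,e⟩⟩⟩⟩.
At [[sned plex] drave], [sned plex] : ⟨e,⟨e,⟨e,⟨t,e⟩⟩⟩⟩ takes drave : e, giving ⟨e,⟨e,⟨t,e⟩⟩⟩.
At [[blicket fep] [[sned plex] drave]], [[sned plex] drave] : ⟨e,⟨e,⟨t,e⟩⟩⟩ takes [blicket fep] : e, giving ⟨e,⟨t,e⟩⟩.

⟨e,⟨t,e⟩⟩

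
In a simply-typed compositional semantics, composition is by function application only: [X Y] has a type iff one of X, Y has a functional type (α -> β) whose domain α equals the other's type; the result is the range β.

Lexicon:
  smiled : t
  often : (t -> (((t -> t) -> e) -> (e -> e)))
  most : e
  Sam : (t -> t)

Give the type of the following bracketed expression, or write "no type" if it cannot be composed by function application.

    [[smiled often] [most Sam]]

no type

[smiled often]: (t -> (((t -> t) -> e) -> (e -> e))) applied to t yields (((t -> t) -> e) -> (e -> e)).
At [most Sam]: neither e nor (t -> t) can take the other as argument; the node is ill-typed.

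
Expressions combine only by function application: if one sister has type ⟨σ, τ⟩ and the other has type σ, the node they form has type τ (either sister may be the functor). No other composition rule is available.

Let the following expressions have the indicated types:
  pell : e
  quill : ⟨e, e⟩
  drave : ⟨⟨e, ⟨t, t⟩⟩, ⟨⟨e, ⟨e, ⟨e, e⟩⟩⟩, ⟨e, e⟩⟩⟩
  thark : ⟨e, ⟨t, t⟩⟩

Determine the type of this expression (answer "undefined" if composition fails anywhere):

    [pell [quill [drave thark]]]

undefined

[drave thark] — drave of type ⟨⟨e, ⟨t, t⟩⟩, ⟨⟨e, ⟨e, ⟨e, e⟩⟩⟩, ⟨e, e⟩⟩⟩ combines with thark of type ⟨e, ⟨t, t⟩⟩: type ⟨⟨e, ⟨e, ⟨e, e⟩⟩⟩, ⟨e, e⟩⟩.
At [quill [drave thark]]: neither ⟨e, e⟩ nor ⟨⟨e, ⟨e, ⟨e, e⟩⟩⟩, ⟨e, e⟩⟩ can take the other as argument; the node is ill-typed.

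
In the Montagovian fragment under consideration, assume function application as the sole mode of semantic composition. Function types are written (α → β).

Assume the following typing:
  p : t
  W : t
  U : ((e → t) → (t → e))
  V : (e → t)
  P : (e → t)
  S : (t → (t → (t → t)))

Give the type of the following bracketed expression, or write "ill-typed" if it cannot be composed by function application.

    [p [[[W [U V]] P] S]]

[U V]: U is ((e → t) → (t → e)), V is (e → t); result (t → e).
[W [U V]]: [U V] is (t → e), W is t; result e.
[[W [U V]] P]: P is (e → t), [W [U V]] is e; result t.
[[[W [U V]] P] S]: S is (t → (t → (t → t))), [[W [U V]] P] is t; result (t → (t → t)).
[p [[[W [U V]] P] S]]: [[[W [U V]] P] S] is (t → (t → t)), p is t; result (t → t).

(t → t)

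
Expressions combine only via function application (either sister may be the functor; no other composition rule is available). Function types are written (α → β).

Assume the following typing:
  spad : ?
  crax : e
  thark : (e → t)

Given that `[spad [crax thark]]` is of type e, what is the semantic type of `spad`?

(t → e)

At [spad [crax thark]] (required: e): [crax thark] is t, which is not a function with range e; hence spad is the functor — type (t → e).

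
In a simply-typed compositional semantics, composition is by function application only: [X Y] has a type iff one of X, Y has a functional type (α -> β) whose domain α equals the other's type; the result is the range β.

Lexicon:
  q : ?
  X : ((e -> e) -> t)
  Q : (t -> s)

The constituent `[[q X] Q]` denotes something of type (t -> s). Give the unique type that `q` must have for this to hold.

For [[q X] Q] to have type (t -> s) with Q of type (t -> s), [q X] must be the function: [q X] : ((t -> s) -> (t -> s)).
For [q X] to have type ((t -> s) -> (t -> s)) with X of type ((e -> e) -> t), q must be the function: q : (((e -> e) -> t) -> ((t -> s) -> (t -> s))).

(((e -> e) -> t) -> ((t -> s) -> (t -> s)))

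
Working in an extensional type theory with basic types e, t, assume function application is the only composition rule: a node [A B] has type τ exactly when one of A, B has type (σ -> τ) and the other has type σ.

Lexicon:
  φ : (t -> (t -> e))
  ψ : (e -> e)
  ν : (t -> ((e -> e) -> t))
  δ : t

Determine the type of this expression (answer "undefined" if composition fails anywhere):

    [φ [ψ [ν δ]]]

(t -> e)

[ν δ]: ν is (t -> ((e -> e) -> t)), δ is t; result ((e -> e) -> t).
[ψ [ν δ]]: [ν δ] is ((e -> e) -> t), ψ is (e -> e); result t.
[φ [ψ [ν δ]]]: φ is (t -> (t -> e)), [ψ [ν δ]] is t; result (t -> e).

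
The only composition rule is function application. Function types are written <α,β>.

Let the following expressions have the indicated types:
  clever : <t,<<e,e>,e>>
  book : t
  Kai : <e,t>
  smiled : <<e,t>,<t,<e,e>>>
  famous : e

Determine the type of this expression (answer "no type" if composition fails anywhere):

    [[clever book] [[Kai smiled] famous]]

[clever book]: clever is <t,<<e,e>,e>>, book is t; result <<e,e>,e>.
[Kai smiled]: smiled is <<e,t>,<t,<e,e>>>, Kai is <e,t>; result <t,<e,e>>.
[[Kai smiled] famous]: <t,<e,e>> with e — neither is a function whose domain matches the other; composition fails here.

no type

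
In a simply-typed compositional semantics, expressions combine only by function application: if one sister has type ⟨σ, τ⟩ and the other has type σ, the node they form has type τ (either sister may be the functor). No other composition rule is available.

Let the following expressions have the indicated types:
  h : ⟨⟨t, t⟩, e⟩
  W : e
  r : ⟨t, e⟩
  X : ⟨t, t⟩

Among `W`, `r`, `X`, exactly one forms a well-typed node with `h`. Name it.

X

W : e — neither side's domain matches the other.
r : ⟨t, e⟩ — neither side's domain matches the other.
X — combines: h : ⟨⟨t, t⟩, e⟩ takes X : ⟨t, t⟩ as argument, giving e.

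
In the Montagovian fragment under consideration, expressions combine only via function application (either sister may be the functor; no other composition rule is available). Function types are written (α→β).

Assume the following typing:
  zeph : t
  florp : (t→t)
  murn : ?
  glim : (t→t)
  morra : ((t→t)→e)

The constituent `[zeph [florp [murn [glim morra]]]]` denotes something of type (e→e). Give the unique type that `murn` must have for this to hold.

At [zeph [florp [murn [glim morra]]]] (required: (e→e)): zeph is t, which is not a function with range (e→e); hence [florp [murn [glim morra]]] is the functor — type (t→(e→e)).
At [florp [murn [glim morra]]] (required: (t→(e→e))): florp is (t→t), which is not a function with range (t→(e→e)); hence [murn [glim morra]] is the functor — type ((t→t)→(t→(e→e))).
At [murn [glim morra]] (required: ((t→t)→(t→(e→e)))): [glim morra] is e, which is not a function with range ((t→t)→(t→(e→e))); hence murn is the functor — type (e→((t→t)→(t→(e→e)))).

(e→((t→t)→(t→(e→e))))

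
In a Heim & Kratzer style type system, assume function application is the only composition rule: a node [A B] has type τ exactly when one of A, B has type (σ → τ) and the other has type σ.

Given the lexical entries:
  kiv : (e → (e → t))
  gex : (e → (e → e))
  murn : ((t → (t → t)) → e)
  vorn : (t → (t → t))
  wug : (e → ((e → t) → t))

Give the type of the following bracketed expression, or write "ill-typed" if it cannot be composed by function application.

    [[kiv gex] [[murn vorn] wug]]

ill-typed

[kiv gex]: (e → (e → t)) with (e → (e → e)) — neither is a function whose domain matches the other; composition fails here.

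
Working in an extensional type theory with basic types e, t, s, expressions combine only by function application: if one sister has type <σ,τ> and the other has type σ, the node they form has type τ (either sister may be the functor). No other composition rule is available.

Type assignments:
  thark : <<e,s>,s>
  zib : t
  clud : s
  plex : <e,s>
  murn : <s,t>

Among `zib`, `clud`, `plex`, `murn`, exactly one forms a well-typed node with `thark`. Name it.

zib : t — thark needs <e,s>; zib needs nothing (atomic); neither fits.
clud : s — thark needs <e,s>; clud needs nothing (atomic); neither fits.
plex — combines: thark : <<e,s>,s> takes plex : <e,s> as argument, giving s.
murn : <s,t> — thark needs <e,s>; murn needs s; neither fits.

plex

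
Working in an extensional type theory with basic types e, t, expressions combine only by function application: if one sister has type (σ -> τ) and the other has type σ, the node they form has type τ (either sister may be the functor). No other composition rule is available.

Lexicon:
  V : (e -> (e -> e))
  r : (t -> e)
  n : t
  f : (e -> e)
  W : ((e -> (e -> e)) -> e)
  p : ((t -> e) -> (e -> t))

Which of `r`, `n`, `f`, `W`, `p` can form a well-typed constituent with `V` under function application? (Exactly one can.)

r : (t -> e) — neither side's domain matches the other.
n : t — neither side's domain matches the other.
f : (e -> e) — neither side's domain matches the other.
W — combines: W : ((e -> (e -> e)) -> e) takes V : (e -> (e -> e)) as argument, giving e.
p : ((t -> e) -> (e -> t)) — neither side's domain matches the other.

W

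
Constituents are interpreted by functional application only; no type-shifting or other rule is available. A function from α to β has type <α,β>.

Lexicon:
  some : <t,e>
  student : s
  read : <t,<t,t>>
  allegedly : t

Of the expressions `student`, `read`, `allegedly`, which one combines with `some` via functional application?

allegedly

student : s — does not combine with some.
read : <t,<t,t>> — does not combine with some.
allegedly — combines: some : <t,e> takes allegedly : t as argument, giving e.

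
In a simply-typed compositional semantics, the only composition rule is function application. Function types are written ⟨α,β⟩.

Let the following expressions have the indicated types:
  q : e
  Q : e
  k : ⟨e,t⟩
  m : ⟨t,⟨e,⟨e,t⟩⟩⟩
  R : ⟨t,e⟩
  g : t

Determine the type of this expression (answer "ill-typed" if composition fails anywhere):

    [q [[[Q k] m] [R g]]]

t

[Q k]: ⟨e,t⟩ applied to e yields t.
[[Q k] m]: ⟨t,⟨e,⟨e,t⟩⟩⟩ applied to t yields ⟨e,⟨e,t⟩⟩.
[R g]: ⟨t,e⟩ applied to t yields e.
[[[Q k] m] [R g]]: ⟨e,⟨e,t⟩⟩ applied to e yields ⟨e,t⟩.
[q [[[Q k] m] [R g]]]: ⟨e,t⟩ applied to e yields t.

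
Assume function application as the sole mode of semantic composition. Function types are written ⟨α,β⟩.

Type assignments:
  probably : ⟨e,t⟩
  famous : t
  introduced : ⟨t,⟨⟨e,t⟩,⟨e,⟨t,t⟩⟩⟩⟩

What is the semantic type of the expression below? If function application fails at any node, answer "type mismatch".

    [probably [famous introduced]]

⟨e,⟨t,t⟩⟩

[famous introduced] — introduced of type ⟨t,⟨⟨e,t⟩,⟨e,⟨t,t⟩⟩⟩⟩ combines with famous of type t: type ⟨⟨e,t⟩,⟨e,⟨t,t⟩⟩⟩.
[probably [famous introduced]] — [famous introduced] of type ⟨⟨e,t⟩,⟨e,⟨t,t⟩⟩⟩ combines with probably of type ⟨e,t⟩: type ⟨e,⟨t,t⟩⟩.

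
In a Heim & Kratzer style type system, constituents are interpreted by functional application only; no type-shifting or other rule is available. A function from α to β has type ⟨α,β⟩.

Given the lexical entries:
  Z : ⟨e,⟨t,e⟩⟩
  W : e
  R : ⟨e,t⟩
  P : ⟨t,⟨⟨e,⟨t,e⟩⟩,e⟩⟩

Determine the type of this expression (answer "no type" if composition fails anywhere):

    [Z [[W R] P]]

e

[W R] — R of type ⟨e,t⟩ combines with W of type e: type t.
[[W R] P] — P of type ⟨t,⟨⟨e,⟨t,e⟩⟩,e⟩⟩ combines with [W R] of type t: type ⟨⟨e,⟨t,e⟩⟩,e⟩.
[Z [[W R] P]] — [[W R] P] of type ⟨⟨e,⟨t,e⟩⟩,e⟩ combines with Z of type ⟨e,⟨t,e⟩⟩: type e.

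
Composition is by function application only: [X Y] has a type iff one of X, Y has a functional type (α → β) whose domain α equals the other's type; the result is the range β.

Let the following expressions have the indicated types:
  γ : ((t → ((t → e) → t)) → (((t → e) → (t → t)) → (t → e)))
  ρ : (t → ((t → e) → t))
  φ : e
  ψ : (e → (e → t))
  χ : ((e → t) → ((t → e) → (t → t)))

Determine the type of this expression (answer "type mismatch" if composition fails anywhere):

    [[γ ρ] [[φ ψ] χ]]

[γ ρ]: functor γ : ((t → ((t → e) → t)) → (((t → e) → (t → t)) → (t → e))), argument ρ : (t → ((t → e) → t)); result (((t → e) → (t → t)) → (t → e)).
[φ ψ]: functor ψ : (e → (e → t)), argument φ : e; result (e → t).
[[φ ψ] χ]: functor χ : ((e → t) → ((t → e) → (t → t))), argument [φ ψ] : (e → t); result ((t → e) → (t → t)).
[[γ ρ] [[φ ψ] χ]]: functor [γ ρ] : (((t → e) → (t → t)) → (t → e)), argument [[φ ψ] χ] : ((t → e) → (t → t)); result (t → e).

(t → e)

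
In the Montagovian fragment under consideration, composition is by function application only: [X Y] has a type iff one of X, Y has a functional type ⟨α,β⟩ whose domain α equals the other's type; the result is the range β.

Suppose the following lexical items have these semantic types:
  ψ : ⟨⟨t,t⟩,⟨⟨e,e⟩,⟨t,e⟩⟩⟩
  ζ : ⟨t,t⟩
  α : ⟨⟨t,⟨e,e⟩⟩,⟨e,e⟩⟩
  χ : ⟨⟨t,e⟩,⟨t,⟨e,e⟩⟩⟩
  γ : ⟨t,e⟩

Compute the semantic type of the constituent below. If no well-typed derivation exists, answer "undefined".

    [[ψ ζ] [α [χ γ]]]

[ψ ζ] — ψ of type ⟨⟨t,t⟩,⟨⟨e,e⟩,⟨t,e⟩⟩⟩ combines with ζ of type ⟨t,t⟩: type ⟨⟨e,e⟩,⟨t,e⟩⟩.
[χ γ] — χ of type ⟨⟨t,e⟩,⟨t,⟨e,e⟩⟩⟩ combines with γ of type ⟨t,e⟩: type ⟨t,⟨e,e⟩⟩.
[α [χ γ]] — α of type ⟨⟨t,⟨e,e⟩⟩,⟨e,e⟩⟩ combines with [χ γ] of type ⟨t,⟨e,e⟩⟩: type ⟨e,e⟩.
[[ψ ζ] [α [χ γ]]] — [ψ ζ] of type ⟨⟨e,e⟩,⟨t,e⟩⟩ combines with [α [χ γ]] of type ⟨e,e⟩: type ⟨t,e⟩.

⟨t,e⟩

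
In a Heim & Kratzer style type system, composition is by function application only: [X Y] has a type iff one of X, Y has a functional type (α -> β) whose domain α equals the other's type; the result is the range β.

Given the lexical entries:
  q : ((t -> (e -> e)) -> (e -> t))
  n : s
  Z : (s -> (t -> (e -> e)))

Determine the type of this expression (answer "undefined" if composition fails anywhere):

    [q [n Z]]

At [n Z], Z : (s -> (t -> (e -> e))) takes n : s, giving (t -> (e -> e)).
At [q [n Z]], q : ((t -> (e -> e)) -> (e -> t)) takes [n Z] : (t -> (e -> e)), giving (e -> t).

(e -> t)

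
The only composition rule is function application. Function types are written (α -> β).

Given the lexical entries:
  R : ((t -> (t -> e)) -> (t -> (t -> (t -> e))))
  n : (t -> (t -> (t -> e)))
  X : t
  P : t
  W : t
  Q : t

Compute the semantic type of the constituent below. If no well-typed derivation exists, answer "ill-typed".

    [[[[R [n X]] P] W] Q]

[n X]: n is (t -> (t -> (t -> e))), X is t; result (t -> (t -> e)).
[R [n X]]: R is ((t -> (t -> e)) -> (t -> (t -> (t -> e)))), [n X] is (t -> (t -> e)); result (t -> (t -> (t -> e))).
[[R [n X]] P]: [R [n X]] is (t -> (t -> (t -> e))), P is t; result (t -> (t -> e)).
[[[R [n X]] P] W]: [[R [n X]] P] is (t -> (t -> e)), W is t; result (t -> e).
[[[[R [n X]] P] W] Q]: [[[R [n X]] P] W] is (t -> e), Q is t; result e.

e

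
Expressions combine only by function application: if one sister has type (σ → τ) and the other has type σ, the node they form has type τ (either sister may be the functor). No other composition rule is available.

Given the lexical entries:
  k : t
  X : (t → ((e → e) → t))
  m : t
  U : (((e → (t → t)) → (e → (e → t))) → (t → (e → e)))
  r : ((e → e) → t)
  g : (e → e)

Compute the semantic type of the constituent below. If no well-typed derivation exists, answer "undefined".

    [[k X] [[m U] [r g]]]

[k X]: functor X : (t → ((e → e) → t)), argument k : t; result ((e → e) → t).
[m U]: t with (((e → (t → t)) → (e → (e → t))) → (t → (e → e))) — neither is a function whose domain matches the other; composition fails here.

undefined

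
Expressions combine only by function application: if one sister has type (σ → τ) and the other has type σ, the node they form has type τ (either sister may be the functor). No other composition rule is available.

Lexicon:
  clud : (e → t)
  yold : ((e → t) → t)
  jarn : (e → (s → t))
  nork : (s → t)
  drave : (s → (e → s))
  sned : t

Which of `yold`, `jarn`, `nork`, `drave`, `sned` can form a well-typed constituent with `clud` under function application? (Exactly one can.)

yold — combines: yold : ((e → t) → t) takes clud : (e → t) as argument, giving t.
jarn : (e → (s → t)) — clud needs e; jarn needs e; neither fits.
nork : (s → t) — clud needs e; nork needs s; neither fits.
drave : (s → (e → s)) — clud needs e; drave needs s; neither fits.
sned : t — clud needs e; sned needs nothing (atomic); neither fits.

yold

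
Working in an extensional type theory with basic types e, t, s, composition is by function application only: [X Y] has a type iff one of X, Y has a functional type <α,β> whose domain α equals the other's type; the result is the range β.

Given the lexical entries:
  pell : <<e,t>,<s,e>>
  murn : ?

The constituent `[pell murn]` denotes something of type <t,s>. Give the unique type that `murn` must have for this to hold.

[pell murn] must have type <t,s>. The sister pell has type <<e,t>,<s,e>>; that is not a function onto <t,s>, so murn must be the functor, of type <<<e,t>,<s,e>>,<t,s>>.

<<<e,t>,<s,e>>,<t,s>>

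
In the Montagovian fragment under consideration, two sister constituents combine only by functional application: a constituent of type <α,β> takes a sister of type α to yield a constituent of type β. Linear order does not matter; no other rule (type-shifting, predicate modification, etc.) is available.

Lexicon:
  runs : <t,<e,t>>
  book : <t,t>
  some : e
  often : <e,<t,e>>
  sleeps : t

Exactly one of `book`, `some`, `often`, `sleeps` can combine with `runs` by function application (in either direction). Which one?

book : <t,t> — does not combine with runs.
some : e — does not combine with runs.
often : <e,<t,e>> — does not combine with runs.
sleeps — combines: runs : <t,<e,t>> takes sleeps : t as argument, giving <e,t>.

sleeps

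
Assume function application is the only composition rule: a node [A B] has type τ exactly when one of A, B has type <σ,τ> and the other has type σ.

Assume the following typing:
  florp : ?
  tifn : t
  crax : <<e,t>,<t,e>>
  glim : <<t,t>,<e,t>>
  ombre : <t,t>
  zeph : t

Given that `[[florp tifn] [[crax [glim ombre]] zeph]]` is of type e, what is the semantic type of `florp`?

[[florp tifn] [[crax [glim ombre]] zeph]] is required to be e. [[crax [glim ombre]] zeph] : e cannot yield e as functor, so [florp tifn] : <e,e>.
[florp tifn] is required to be <e,e>. tifn : t cannot yield <e,e> as functor, so florp : <t,<e,e>>.

<t,<e,e>>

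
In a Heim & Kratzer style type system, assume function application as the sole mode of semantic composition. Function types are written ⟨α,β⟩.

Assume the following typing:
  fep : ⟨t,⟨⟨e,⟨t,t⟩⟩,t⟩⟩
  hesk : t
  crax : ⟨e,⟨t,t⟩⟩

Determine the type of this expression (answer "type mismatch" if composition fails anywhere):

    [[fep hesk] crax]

[fep hesk] — fep of type ⟨t,⟨⟨e,⟨t,t⟩⟩,t⟩⟩ combines with hesk of type t: type ⟨⟨e,⟨t,t⟩⟩,t⟩.
[[fep hesk] crax] — [fep hesk] of type ⟨⟨e,⟨t,t⟩⟩,t⟩ combines with crax of type ⟨e,⟨t,t⟩⟩: type t.

t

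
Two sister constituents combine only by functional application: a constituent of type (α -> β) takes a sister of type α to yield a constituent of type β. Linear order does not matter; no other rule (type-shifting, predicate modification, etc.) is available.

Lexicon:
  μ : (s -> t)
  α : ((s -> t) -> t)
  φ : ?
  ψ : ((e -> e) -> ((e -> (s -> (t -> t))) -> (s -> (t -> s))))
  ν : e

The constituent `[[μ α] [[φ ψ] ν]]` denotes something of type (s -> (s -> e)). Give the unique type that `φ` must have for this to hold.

For [[μ α] [[φ ψ] ν]] to have type (s -> (s -> e)) with [μ α] of type t, [[φ ψ] ν] must be the function: [[φ ψ] ν] : (t -> (s -> (s -> e))).
For [[φ ψ] ν] to have type (t -> (s -> (s -> e))) with ν of type e, [φ ψ] must be the function: [φ ψ] : (e -> (t -> (s -> (s -> e)))).
For [φ ψ] to have type (e -> (t -> (s -> (s -> e)))) with ψ of type ((e -> e) -> ((e -> (s -> (t -> t))) -> (s -> (t -> s)))), φ must be the function: φ : (((e -> e) -> ((e -> (s -> (t -> t))) -> (s -> (t -> s)))) -> (e -> (t -> (s -> (s -> e))))).

(((e -> e) -> ((e -> (s -> (t -> t))) -> (s -> (t -> s)))) -> (e -> (t -> (s -> (s -> e)))))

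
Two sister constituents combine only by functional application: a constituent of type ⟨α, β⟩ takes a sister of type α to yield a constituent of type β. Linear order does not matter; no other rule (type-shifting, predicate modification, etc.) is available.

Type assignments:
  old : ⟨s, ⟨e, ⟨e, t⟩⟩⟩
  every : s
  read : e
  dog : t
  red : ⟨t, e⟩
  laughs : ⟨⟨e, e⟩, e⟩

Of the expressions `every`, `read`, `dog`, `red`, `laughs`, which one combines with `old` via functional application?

every

every — combines: old : ⟨s, ⟨e, ⟨e, t⟩⟩⟩ takes every : s as argument, giving ⟨e, ⟨e, t⟩⟩.
read : e — no; old wants s, and read wants nothing (atomic).
dog : t — no; old wants s, and dog wants nothing (atomic).
red : ⟨t, e⟩ — no; old wants s, and red wants t.
laughs : ⟨⟨e, e⟩, e⟩ — no; old wants s, and laughs wants ⟨e, e⟩.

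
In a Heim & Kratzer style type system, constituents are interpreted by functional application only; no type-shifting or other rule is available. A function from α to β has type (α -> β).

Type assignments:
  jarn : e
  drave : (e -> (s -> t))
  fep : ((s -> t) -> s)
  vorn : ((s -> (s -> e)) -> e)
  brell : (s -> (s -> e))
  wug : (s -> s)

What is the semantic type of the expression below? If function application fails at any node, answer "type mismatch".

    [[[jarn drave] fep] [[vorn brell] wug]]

type mismatch

[jarn drave]: (e -> (s -> t)) applied to e yields (s -> t).
[[jarn drave] fep]: ((s -> t) -> s) applied to (s -> t) yields s.
[vorn brell]: ((s -> (s -> e)) -> e) applied to (s -> (s -> e)) yields e.
[[vorn brell] wug]: e with (s -> s) — neither is a function whose domain matches the other; composition fails here.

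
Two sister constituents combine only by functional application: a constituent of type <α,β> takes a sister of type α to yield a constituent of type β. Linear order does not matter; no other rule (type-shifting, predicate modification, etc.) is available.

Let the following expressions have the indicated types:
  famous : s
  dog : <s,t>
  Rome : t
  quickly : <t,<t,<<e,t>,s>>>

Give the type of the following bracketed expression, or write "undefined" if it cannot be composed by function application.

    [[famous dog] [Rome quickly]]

<<e,t>,s>

[famous dog]: <s,t> applied to s yields t.
[Rome quickly]: <t,<t,<<e,t>,s>>> applied to t yields <t,<<e,t>,s>>.
[[famous dog] [Rome quickly]]: <t,<<e,t>,s>> applied to t yields <<e,t>,s>.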